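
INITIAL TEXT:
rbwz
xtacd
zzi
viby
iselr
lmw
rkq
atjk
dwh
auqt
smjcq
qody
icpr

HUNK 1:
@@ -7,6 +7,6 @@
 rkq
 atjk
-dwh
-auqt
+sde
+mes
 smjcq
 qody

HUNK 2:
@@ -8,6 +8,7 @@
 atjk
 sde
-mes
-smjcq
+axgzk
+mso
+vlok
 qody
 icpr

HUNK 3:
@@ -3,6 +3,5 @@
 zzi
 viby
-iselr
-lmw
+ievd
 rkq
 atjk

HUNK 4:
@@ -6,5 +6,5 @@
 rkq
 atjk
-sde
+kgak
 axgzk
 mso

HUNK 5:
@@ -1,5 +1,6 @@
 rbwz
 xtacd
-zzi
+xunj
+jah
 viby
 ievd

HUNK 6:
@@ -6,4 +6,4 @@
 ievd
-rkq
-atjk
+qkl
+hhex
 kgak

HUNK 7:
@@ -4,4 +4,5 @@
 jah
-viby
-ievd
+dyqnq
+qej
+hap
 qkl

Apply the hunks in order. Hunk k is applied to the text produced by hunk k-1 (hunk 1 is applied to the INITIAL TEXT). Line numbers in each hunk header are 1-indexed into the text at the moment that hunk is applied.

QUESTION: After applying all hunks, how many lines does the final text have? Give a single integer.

Hunk 1: at line 7 remove [dwh,auqt] add [sde,mes] -> 13 lines: rbwz xtacd zzi viby iselr lmw rkq atjk sde mes smjcq qody icpr
Hunk 2: at line 8 remove [mes,smjcq] add [axgzk,mso,vlok] -> 14 lines: rbwz xtacd zzi viby iselr lmw rkq atjk sde axgzk mso vlok qody icpr
Hunk 3: at line 3 remove [iselr,lmw] add [ievd] -> 13 lines: rbwz xtacd zzi viby ievd rkq atjk sde axgzk mso vlok qody icpr
Hunk 4: at line 6 remove [sde] add [kgak] -> 13 lines: rbwz xtacd zzi viby ievd rkq atjk kgak axgzk mso vlok qody icpr
Hunk 5: at line 1 remove [zzi] add [xunj,jah] -> 14 lines: rbwz xtacd xunj jah viby ievd rkq atjk kgak axgzk mso vlok qody icpr
Hunk 6: at line 6 remove [rkq,atjk] add [qkl,hhex] -> 14 lines: rbwz xtacd xunj jah viby ievd qkl hhex kgak axgzk mso vlok qody icpr
Hunk 7: at line 4 remove [viby,ievd] add [dyqnq,qej,hap] -> 15 lines: rbwz xtacd xunj jah dyqnq qej hap qkl hhex kgak axgzk mso vlok qody icpr
Final line count: 15

Answer: 15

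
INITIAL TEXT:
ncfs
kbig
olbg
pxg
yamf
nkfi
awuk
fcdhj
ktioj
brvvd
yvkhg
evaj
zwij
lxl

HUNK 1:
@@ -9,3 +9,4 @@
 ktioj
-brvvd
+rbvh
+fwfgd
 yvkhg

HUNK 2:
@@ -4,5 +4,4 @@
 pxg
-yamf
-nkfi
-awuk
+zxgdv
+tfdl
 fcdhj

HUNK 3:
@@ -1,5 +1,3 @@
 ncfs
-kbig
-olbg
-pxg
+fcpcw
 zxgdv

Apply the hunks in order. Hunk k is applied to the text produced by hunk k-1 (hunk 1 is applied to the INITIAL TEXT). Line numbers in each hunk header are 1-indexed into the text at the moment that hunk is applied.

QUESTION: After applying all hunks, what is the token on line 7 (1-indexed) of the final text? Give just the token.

Hunk 1: at line 9 remove [brvvd] add [rbvh,fwfgd] -> 15 lines: ncfs kbig olbg pxg yamf nkfi awuk fcdhj ktioj rbvh fwfgd yvkhg evaj zwij lxl
Hunk 2: at line 4 remove [yamf,nkfi,awuk] add [zxgdv,tfdl] -> 14 lines: ncfs kbig olbg pxg zxgdv tfdl fcdhj ktioj rbvh fwfgd yvkhg evaj zwij lxl
Hunk 3: at line 1 remove [kbig,olbg,pxg] add [fcpcw] -> 12 lines: ncfs fcpcw zxgdv tfdl fcdhj ktioj rbvh fwfgd yvkhg evaj zwij lxl
Final line 7: rbvh

Answer: rbvh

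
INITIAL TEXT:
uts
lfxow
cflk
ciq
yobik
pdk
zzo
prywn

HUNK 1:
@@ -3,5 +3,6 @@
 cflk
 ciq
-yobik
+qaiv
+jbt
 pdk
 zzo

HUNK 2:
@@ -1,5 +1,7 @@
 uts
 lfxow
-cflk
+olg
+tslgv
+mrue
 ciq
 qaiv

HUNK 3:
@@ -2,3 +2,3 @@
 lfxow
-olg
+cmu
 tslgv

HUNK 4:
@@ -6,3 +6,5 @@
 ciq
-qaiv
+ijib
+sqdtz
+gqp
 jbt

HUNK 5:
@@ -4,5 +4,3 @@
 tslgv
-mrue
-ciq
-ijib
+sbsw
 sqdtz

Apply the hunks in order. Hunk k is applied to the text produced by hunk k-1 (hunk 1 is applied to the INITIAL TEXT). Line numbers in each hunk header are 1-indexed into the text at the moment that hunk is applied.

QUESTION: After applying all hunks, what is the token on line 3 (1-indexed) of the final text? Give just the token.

Hunk 1: at line 3 remove [yobik] add [qaiv,jbt] -> 9 lines: uts lfxow cflk ciq qaiv jbt pdk zzo prywn
Hunk 2: at line 1 remove [cflk] add [olg,tslgv,mrue] -> 11 lines: uts lfxow olg tslgv mrue ciq qaiv jbt pdk zzo prywn
Hunk 3: at line 2 remove [olg] add [cmu] -> 11 lines: uts lfxow cmu tslgv mrue ciq qaiv jbt pdk zzo prywn
Hunk 4: at line 6 remove [qaiv] add [ijib,sqdtz,gqp] -> 13 lines: uts lfxow cmu tslgv mrue ciq ijib sqdtz gqp jbt pdk zzo prywn
Hunk 5: at line 4 remove [mrue,ciq,ijib] add [sbsw] -> 11 lines: uts lfxow cmu tslgv sbsw sqdtz gqp jbt pdk zzo prywn
Final line 3: cmu

Answer: cmu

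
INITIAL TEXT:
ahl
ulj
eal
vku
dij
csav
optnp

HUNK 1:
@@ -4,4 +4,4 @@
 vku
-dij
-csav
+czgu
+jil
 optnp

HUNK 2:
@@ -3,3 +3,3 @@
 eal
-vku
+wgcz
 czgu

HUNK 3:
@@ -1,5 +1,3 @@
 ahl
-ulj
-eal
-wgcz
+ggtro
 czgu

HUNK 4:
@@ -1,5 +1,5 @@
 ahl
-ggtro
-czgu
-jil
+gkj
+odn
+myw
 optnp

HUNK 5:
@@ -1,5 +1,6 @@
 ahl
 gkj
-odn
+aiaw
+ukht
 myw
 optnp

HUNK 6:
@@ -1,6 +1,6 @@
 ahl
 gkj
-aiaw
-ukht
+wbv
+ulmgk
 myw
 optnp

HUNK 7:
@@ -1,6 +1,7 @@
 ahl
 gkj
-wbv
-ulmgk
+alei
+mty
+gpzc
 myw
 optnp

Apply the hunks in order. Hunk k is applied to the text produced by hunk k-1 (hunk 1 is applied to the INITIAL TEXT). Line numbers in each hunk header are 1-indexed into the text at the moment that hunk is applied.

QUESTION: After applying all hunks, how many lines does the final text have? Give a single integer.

Answer: 7

Derivation:
Hunk 1: at line 4 remove [dij,csav] add [czgu,jil] -> 7 lines: ahl ulj eal vku czgu jil optnp
Hunk 2: at line 3 remove [vku] add [wgcz] -> 7 lines: ahl ulj eal wgcz czgu jil optnp
Hunk 3: at line 1 remove [ulj,eal,wgcz] add [ggtro] -> 5 lines: ahl ggtro czgu jil optnp
Hunk 4: at line 1 remove [ggtro,czgu,jil] add [gkj,odn,myw] -> 5 lines: ahl gkj odn myw optnp
Hunk 5: at line 1 remove [odn] add [aiaw,ukht] -> 6 lines: ahl gkj aiaw ukht myw optnp
Hunk 6: at line 1 remove [aiaw,ukht] add [wbv,ulmgk] -> 6 lines: ahl gkj wbv ulmgk myw optnp
Hunk 7: at line 1 remove [wbv,ulmgk] add [alei,mty,gpzc] -> 7 lines: ahl gkj alei mty gpzc myw optnp
Final line count: 7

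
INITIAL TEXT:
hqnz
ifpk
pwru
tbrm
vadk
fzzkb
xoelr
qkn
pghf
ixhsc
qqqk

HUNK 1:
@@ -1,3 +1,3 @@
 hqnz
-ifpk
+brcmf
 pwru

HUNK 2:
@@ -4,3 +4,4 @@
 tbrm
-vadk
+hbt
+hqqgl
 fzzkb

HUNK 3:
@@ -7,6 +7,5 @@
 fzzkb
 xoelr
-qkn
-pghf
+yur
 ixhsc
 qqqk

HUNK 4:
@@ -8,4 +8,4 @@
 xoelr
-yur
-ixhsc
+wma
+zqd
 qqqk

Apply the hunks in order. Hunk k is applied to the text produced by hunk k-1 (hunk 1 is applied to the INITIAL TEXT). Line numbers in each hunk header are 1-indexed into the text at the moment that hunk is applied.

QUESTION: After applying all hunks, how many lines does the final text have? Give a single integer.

Answer: 11

Derivation:
Hunk 1: at line 1 remove [ifpk] add [brcmf] -> 11 lines: hqnz brcmf pwru tbrm vadk fzzkb xoelr qkn pghf ixhsc qqqk
Hunk 2: at line 4 remove [vadk] add [hbt,hqqgl] -> 12 lines: hqnz brcmf pwru tbrm hbt hqqgl fzzkb xoelr qkn pghf ixhsc qqqk
Hunk 3: at line 7 remove [qkn,pghf] add [yur] -> 11 lines: hqnz brcmf pwru tbrm hbt hqqgl fzzkb xoelr yur ixhsc qqqk
Hunk 4: at line 8 remove [yur,ixhsc] add [wma,zqd] -> 11 lines: hqnz brcmf pwru tbrm hbt hqqgl fzzkb xoelr wma zqd qqqk
Final line count: 11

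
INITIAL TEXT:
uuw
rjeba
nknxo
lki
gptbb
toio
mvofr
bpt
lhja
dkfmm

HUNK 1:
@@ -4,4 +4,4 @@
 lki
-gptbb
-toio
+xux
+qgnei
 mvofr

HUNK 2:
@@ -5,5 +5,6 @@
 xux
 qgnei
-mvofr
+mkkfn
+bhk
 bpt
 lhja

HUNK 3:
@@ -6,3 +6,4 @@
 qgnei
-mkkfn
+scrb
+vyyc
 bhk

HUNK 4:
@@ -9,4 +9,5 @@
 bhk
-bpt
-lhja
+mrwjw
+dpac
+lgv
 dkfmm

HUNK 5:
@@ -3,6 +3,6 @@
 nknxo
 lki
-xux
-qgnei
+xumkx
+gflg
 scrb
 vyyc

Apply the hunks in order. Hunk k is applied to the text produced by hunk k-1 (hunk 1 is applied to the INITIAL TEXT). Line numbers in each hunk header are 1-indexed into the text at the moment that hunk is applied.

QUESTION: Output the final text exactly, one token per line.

Answer: uuw
rjeba
nknxo
lki
xumkx
gflg
scrb
vyyc
bhk
mrwjw
dpac
lgv
dkfmm

Derivation:
Hunk 1: at line 4 remove [gptbb,toio] add [xux,qgnei] -> 10 lines: uuw rjeba nknxo lki xux qgnei mvofr bpt lhja dkfmm
Hunk 2: at line 5 remove [mvofr] add [mkkfn,bhk] -> 11 lines: uuw rjeba nknxo lki xux qgnei mkkfn bhk bpt lhja dkfmm
Hunk 3: at line 6 remove [mkkfn] add [scrb,vyyc] -> 12 lines: uuw rjeba nknxo lki xux qgnei scrb vyyc bhk bpt lhja dkfmm
Hunk 4: at line 9 remove [bpt,lhja] add [mrwjw,dpac,lgv] -> 13 lines: uuw rjeba nknxo lki xux qgnei scrb vyyc bhk mrwjw dpac lgv dkfmm
Hunk 5: at line 3 remove [xux,qgnei] add [xumkx,gflg] -> 13 lines: uuw rjeba nknxo lki xumkx gflg scrb vyyc bhk mrwjw dpac lgv dkfmm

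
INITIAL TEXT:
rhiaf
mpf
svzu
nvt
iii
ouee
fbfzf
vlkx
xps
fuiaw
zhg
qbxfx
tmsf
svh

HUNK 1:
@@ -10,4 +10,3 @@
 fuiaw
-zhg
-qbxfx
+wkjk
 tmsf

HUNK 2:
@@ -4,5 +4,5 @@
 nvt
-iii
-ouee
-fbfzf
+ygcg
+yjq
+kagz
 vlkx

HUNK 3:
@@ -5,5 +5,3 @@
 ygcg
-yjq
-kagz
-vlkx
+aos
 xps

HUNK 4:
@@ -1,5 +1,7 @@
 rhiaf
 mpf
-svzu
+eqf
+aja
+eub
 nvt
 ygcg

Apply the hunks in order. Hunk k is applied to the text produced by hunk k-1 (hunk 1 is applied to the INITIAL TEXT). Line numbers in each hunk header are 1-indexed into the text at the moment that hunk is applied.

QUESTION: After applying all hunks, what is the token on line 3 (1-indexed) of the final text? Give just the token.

Answer: eqf

Derivation:
Hunk 1: at line 10 remove [zhg,qbxfx] add [wkjk] -> 13 lines: rhiaf mpf svzu nvt iii ouee fbfzf vlkx xps fuiaw wkjk tmsf svh
Hunk 2: at line 4 remove [iii,ouee,fbfzf] add [ygcg,yjq,kagz] -> 13 lines: rhiaf mpf svzu nvt ygcg yjq kagz vlkx xps fuiaw wkjk tmsf svh
Hunk 3: at line 5 remove [yjq,kagz,vlkx] add [aos] -> 11 lines: rhiaf mpf svzu nvt ygcg aos xps fuiaw wkjk tmsf svh
Hunk 4: at line 1 remove [svzu] add [eqf,aja,eub] -> 13 lines: rhiaf mpf eqf aja eub nvt ygcg aos xps fuiaw wkjk tmsf svh
Final line 3: eqf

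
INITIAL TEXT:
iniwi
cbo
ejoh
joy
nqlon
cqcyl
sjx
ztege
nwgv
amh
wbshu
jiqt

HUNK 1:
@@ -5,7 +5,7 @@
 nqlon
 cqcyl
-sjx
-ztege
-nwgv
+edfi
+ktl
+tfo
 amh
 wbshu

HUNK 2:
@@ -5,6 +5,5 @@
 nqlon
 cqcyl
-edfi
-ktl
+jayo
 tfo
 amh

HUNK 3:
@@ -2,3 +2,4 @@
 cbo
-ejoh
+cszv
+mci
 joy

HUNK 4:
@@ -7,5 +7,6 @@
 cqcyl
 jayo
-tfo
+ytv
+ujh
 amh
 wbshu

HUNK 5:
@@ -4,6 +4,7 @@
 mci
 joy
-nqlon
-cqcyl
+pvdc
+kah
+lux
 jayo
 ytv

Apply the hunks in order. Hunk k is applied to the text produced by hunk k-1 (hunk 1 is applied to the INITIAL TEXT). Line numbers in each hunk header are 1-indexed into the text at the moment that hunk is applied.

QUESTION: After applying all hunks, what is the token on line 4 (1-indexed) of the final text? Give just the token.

Hunk 1: at line 5 remove [sjx,ztege,nwgv] add [edfi,ktl,tfo] -> 12 lines: iniwi cbo ejoh joy nqlon cqcyl edfi ktl tfo amh wbshu jiqt
Hunk 2: at line 5 remove [edfi,ktl] add [jayo] -> 11 lines: iniwi cbo ejoh joy nqlon cqcyl jayo tfo amh wbshu jiqt
Hunk 3: at line 2 remove [ejoh] add [cszv,mci] -> 12 lines: iniwi cbo cszv mci joy nqlon cqcyl jayo tfo amh wbshu jiqt
Hunk 4: at line 7 remove [tfo] add [ytv,ujh] -> 13 lines: iniwi cbo cszv mci joy nqlon cqcyl jayo ytv ujh amh wbshu jiqt
Hunk 5: at line 4 remove [nqlon,cqcyl] add [pvdc,kah,lux] -> 14 lines: iniwi cbo cszv mci joy pvdc kah lux jayo ytv ujh amh wbshu jiqt
Final line 4: mci

Answer: mci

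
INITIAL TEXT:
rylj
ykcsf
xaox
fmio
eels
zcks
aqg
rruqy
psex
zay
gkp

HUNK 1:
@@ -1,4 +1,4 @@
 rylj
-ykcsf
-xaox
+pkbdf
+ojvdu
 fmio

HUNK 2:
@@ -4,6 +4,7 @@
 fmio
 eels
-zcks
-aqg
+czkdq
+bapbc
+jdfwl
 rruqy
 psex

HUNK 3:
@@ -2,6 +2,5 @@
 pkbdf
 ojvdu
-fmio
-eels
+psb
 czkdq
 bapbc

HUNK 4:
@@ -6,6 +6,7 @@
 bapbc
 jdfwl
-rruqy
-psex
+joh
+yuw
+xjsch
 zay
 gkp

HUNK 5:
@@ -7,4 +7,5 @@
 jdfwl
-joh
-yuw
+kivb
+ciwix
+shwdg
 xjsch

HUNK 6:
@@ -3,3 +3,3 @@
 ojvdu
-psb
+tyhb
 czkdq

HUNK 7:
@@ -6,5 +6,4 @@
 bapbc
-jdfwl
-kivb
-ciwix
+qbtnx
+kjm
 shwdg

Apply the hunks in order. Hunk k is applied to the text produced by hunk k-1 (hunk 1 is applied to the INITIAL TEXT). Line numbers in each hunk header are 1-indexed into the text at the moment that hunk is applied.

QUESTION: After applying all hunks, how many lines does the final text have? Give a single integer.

Answer: 12

Derivation:
Hunk 1: at line 1 remove [ykcsf,xaox] add [pkbdf,ojvdu] -> 11 lines: rylj pkbdf ojvdu fmio eels zcks aqg rruqy psex zay gkp
Hunk 2: at line 4 remove [zcks,aqg] add [czkdq,bapbc,jdfwl] -> 12 lines: rylj pkbdf ojvdu fmio eels czkdq bapbc jdfwl rruqy psex zay gkp
Hunk 3: at line 2 remove [fmio,eels] add [psb] -> 11 lines: rylj pkbdf ojvdu psb czkdq bapbc jdfwl rruqy psex zay gkp
Hunk 4: at line 6 remove [rruqy,psex] add [joh,yuw,xjsch] -> 12 lines: rylj pkbdf ojvdu psb czkdq bapbc jdfwl joh yuw xjsch zay gkp
Hunk 5: at line 7 remove [joh,yuw] add [kivb,ciwix,shwdg] -> 13 lines: rylj pkbdf ojvdu psb czkdq bapbc jdfwl kivb ciwix shwdg xjsch zay gkp
Hunk 6: at line 3 remove [psb] add [tyhb] -> 13 lines: rylj pkbdf ojvdu tyhb czkdq bapbc jdfwl kivb ciwix shwdg xjsch zay gkp
Hunk 7: at line 6 remove [jdfwl,kivb,ciwix] add [qbtnx,kjm] -> 12 lines: rylj pkbdf ojvdu tyhb czkdq bapbc qbtnx kjm shwdg xjsch zay gkp
Final line count: 12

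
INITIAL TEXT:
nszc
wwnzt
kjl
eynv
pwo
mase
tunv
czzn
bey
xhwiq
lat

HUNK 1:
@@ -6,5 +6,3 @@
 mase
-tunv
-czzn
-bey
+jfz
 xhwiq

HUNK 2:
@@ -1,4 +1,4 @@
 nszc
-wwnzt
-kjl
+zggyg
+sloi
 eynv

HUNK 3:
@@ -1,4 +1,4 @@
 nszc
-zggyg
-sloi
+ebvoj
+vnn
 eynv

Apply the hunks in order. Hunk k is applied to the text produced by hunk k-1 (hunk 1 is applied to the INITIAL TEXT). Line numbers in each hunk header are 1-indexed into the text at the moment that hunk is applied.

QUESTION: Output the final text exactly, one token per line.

Hunk 1: at line 6 remove [tunv,czzn,bey] add [jfz] -> 9 lines: nszc wwnzt kjl eynv pwo mase jfz xhwiq lat
Hunk 2: at line 1 remove [wwnzt,kjl] add [zggyg,sloi] -> 9 lines: nszc zggyg sloi eynv pwo mase jfz xhwiq lat
Hunk 3: at line 1 remove [zggyg,sloi] add [ebvoj,vnn] -> 9 lines: nszc ebvoj vnn eynv pwo mase jfz xhwiq lat

Answer: nszc
ebvoj
vnn
eynv
pwo
mase
jfz
xhwiq
lat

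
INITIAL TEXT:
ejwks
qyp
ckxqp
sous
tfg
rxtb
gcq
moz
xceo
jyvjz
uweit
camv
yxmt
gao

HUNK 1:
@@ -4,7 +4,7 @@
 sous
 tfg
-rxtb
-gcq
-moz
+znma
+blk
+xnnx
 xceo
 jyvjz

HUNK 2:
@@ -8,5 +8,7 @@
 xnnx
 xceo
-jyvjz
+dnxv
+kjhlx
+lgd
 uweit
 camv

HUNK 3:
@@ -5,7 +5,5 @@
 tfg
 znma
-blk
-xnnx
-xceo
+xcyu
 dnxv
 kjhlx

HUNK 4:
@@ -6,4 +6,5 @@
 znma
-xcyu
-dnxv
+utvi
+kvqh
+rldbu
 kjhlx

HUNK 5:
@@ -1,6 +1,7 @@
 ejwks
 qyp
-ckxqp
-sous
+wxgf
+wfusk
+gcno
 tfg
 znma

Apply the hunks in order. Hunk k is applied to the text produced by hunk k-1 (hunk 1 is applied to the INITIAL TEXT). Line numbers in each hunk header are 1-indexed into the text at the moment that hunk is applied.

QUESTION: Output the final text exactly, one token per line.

Hunk 1: at line 4 remove [rxtb,gcq,moz] add [znma,blk,xnnx] -> 14 lines: ejwks qyp ckxqp sous tfg znma blk xnnx xceo jyvjz uweit camv yxmt gao
Hunk 2: at line 8 remove [jyvjz] add [dnxv,kjhlx,lgd] -> 16 lines: ejwks qyp ckxqp sous tfg znma blk xnnx xceo dnxv kjhlx lgd uweit camv yxmt gao
Hunk 3: at line 5 remove [blk,xnnx,xceo] add [xcyu] -> 14 lines: ejwks qyp ckxqp sous tfg znma xcyu dnxv kjhlx lgd uweit camv yxmt gao
Hunk 4: at line 6 remove [xcyu,dnxv] add [utvi,kvqh,rldbu] -> 15 lines: ejwks qyp ckxqp sous tfg znma utvi kvqh rldbu kjhlx lgd uweit camv yxmt gao
Hunk 5: at line 1 remove [ckxqp,sous] add [wxgf,wfusk,gcno] -> 16 lines: ejwks qyp wxgf wfusk gcno tfg znma utvi kvqh rldbu kjhlx lgd uweit camv yxmt gao

Answer: ejwks
qyp
wxgf
wfusk
gcno
tfg
znma
utvi
kvqh
rldbu
kjhlx
lgd
uweit
camv
yxmt
gao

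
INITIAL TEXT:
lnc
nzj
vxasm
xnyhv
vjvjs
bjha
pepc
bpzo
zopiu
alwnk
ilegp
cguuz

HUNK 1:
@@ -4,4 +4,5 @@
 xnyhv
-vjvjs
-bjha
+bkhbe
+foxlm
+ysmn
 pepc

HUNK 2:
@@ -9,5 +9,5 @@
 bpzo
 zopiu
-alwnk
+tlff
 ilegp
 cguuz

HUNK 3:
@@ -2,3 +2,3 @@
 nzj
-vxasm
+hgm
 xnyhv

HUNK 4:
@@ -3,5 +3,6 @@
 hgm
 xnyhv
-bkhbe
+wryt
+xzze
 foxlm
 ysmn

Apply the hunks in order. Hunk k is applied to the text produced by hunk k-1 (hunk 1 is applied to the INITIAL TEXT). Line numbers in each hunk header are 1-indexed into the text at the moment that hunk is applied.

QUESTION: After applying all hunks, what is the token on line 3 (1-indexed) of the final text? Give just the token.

Hunk 1: at line 4 remove [vjvjs,bjha] add [bkhbe,foxlm,ysmn] -> 13 lines: lnc nzj vxasm xnyhv bkhbe foxlm ysmn pepc bpzo zopiu alwnk ilegp cguuz
Hunk 2: at line 9 remove [alwnk] add [tlff] -> 13 lines: lnc nzj vxasm xnyhv bkhbe foxlm ysmn pepc bpzo zopiu tlff ilegp cguuz
Hunk 3: at line 2 remove [vxasm] add [hgm] -> 13 lines: lnc nzj hgm xnyhv bkhbe foxlm ysmn pepc bpzo zopiu tlff ilegp cguuz
Hunk 4: at line 3 remove [bkhbe] add [wryt,xzze] -> 14 lines: lnc nzj hgm xnyhv wryt xzze foxlm ysmn pepc bpzo zopiu tlff ilegp cguuz
Final line 3: hgm

Answer: hgm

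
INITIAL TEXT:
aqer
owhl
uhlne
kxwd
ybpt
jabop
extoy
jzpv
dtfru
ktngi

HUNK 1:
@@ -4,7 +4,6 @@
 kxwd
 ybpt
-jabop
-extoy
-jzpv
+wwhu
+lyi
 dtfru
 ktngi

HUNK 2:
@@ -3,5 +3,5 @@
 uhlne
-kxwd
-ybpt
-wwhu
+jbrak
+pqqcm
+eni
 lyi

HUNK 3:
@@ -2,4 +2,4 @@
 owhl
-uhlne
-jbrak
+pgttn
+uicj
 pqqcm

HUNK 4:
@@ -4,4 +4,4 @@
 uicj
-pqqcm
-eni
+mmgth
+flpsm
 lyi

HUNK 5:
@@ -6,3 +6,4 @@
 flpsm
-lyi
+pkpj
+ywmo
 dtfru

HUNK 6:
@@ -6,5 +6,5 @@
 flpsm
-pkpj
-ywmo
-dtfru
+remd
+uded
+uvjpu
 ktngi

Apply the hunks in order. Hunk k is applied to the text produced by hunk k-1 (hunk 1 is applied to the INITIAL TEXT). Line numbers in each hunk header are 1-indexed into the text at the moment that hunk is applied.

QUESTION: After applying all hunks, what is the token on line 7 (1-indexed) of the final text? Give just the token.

Hunk 1: at line 4 remove [jabop,extoy,jzpv] add [wwhu,lyi] -> 9 lines: aqer owhl uhlne kxwd ybpt wwhu lyi dtfru ktngi
Hunk 2: at line 3 remove [kxwd,ybpt,wwhu] add [jbrak,pqqcm,eni] -> 9 lines: aqer owhl uhlne jbrak pqqcm eni lyi dtfru ktngi
Hunk 3: at line 2 remove [uhlne,jbrak] add [pgttn,uicj] -> 9 lines: aqer owhl pgttn uicj pqqcm eni lyi dtfru ktngi
Hunk 4: at line 4 remove [pqqcm,eni] add [mmgth,flpsm] -> 9 lines: aqer owhl pgttn uicj mmgth flpsm lyi dtfru ktngi
Hunk 5: at line 6 remove [lyi] add [pkpj,ywmo] -> 10 lines: aqer owhl pgttn uicj mmgth flpsm pkpj ywmo dtfru ktngi
Hunk 6: at line 6 remove [pkpj,ywmo,dtfru] add [remd,uded,uvjpu] -> 10 lines: aqer owhl pgttn uicj mmgth flpsm remd uded uvjpu ktngi
Final line 7: remd

Answer: remd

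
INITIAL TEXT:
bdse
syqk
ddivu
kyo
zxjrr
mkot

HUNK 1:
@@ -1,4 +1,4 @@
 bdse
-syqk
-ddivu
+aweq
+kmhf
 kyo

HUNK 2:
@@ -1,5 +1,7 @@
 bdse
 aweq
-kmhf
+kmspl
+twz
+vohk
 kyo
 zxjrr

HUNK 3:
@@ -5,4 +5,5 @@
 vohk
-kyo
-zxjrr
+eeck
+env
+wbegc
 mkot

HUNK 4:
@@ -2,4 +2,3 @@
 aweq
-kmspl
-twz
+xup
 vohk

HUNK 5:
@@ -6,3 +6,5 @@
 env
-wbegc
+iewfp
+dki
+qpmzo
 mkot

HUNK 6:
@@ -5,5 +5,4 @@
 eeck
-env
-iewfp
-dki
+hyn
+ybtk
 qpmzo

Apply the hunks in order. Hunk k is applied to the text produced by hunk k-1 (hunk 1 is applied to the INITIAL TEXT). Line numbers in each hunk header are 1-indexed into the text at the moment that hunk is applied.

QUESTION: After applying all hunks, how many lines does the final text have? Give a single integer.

Answer: 9

Derivation:
Hunk 1: at line 1 remove [syqk,ddivu] add [aweq,kmhf] -> 6 lines: bdse aweq kmhf kyo zxjrr mkot
Hunk 2: at line 1 remove [kmhf] add [kmspl,twz,vohk] -> 8 lines: bdse aweq kmspl twz vohk kyo zxjrr mkot
Hunk 3: at line 5 remove [kyo,zxjrr] add [eeck,env,wbegc] -> 9 lines: bdse aweq kmspl twz vohk eeck env wbegc mkot
Hunk 4: at line 2 remove [kmspl,twz] add [xup] -> 8 lines: bdse aweq xup vohk eeck env wbegc mkot
Hunk 5: at line 6 remove [wbegc] add [iewfp,dki,qpmzo] -> 10 lines: bdse aweq xup vohk eeck env iewfp dki qpmzo mkot
Hunk 6: at line 5 remove [env,iewfp,dki] add [hyn,ybtk] -> 9 lines: bdse aweq xup vohk eeck hyn ybtk qpmzo mkot
Final line count: 9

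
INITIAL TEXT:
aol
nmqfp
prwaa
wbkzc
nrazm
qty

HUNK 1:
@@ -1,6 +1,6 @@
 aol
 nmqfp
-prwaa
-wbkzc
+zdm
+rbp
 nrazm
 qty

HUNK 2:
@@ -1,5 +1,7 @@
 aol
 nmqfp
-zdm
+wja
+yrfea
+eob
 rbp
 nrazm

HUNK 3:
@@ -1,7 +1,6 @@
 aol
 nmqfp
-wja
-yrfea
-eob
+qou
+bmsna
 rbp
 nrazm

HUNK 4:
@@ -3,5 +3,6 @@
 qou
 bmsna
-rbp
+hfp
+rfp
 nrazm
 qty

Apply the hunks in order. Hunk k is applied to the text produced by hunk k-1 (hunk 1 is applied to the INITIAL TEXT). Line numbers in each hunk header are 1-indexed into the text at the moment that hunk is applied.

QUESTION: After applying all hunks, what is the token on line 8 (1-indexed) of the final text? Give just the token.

Hunk 1: at line 1 remove [prwaa,wbkzc] add [zdm,rbp] -> 6 lines: aol nmqfp zdm rbp nrazm qty
Hunk 2: at line 1 remove [zdm] add [wja,yrfea,eob] -> 8 lines: aol nmqfp wja yrfea eob rbp nrazm qty
Hunk 3: at line 1 remove [wja,yrfea,eob] add [qou,bmsna] -> 7 lines: aol nmqfp qou bmsna rbp nrazm qty
Hunk 4: at line 3 remove [rbp] add [hfp,rfp] -> 8 lines: aol nmqfp qou bmsna hfp rfp nrazm qty
Final line 8: qty

Answer: qty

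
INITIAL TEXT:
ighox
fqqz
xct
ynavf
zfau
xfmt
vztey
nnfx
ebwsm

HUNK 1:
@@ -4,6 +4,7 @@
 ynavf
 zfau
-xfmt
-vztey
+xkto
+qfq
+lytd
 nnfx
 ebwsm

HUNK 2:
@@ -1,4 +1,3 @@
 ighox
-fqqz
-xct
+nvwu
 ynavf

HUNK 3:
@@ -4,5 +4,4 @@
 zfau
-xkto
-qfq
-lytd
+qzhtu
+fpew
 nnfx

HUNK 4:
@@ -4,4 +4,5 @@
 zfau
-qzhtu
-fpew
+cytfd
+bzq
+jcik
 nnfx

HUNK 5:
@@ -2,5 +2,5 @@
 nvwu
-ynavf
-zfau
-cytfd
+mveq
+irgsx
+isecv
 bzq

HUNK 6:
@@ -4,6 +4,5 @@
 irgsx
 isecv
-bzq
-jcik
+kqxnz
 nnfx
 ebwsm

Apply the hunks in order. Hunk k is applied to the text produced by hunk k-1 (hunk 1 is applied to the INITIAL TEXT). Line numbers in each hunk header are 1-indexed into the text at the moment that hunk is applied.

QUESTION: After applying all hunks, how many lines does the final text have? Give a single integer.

Answer: 8

Derivation:
Hunk 1: at line 4 remove [xfmt,vztey] add [xkto,qfq,lytd] -> 10 lines: ighox fqqz xct ynavf zfau xkto qfq lytd nnfx ebwsm
Hunk 2: at line 1 remove [fqqz,xct] add [nvwu] -> 9 lines: ighox nvwu ynavf zfau xkto qfq lytd nnfx ebwsm
Hunk 3: at line 4 remove [xkto,qfq,lytd] add [qzhtu,fpew] -> 8 lines: ighox nvwu ynavf zfau qzhtu fpew nnfx ebwsm
Hunk 4: at line 4 remove [qzhtu,fpew] add [cytfd,bzq,jcik] -> 9 lines: ighox nvwu ynavf zfau cytfd bzq jcik nnfx ebwsm
Hunk 5: at line 2 remove [ynavf,zfau,cytfd] add [mveq,irgsx,isecv] -> 9 lines: ighox nvwu mveq irgsx isecv bzq jcik nnfx ebwsm
Hunk 6: at line 4 remove [bzq,jcik] add [kqxnz] -> 8 lines: ighox nvwu mveq irgsx isecv kqxnz nnfx ebwsm
Final line count: 8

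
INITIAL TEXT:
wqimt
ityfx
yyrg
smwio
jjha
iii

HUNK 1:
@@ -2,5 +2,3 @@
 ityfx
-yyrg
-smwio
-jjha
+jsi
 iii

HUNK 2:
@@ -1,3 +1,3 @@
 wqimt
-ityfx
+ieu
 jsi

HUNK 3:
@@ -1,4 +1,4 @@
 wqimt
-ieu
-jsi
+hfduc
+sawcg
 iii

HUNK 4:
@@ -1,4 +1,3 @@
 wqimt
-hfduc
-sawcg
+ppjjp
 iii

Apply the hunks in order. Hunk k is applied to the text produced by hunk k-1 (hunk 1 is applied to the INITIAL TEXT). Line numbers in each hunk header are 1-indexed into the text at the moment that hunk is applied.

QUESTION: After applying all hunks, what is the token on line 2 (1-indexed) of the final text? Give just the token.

Hunk 1: at line 2 remove [yyrg,smwio,jjha] add [jsi] -> 4 lines: wqimt ityfx jsi iii
Hunk 2: at line 1 remove [ityfx] add [ieu] -> 4 lines: wqimt ieu jsi iii
Hunk 3: at line 1 remove [ieu,jsi] add [hfduc,sawcg] -> 4 lines: wqimt hfduc sawcg iii
Hunk 4: at line 1 remove [hfduc,sawcg] add [ppjjp] -> 3 lines: wqimt ppjjp iii
Final line 2: ppjjp

Answer: ppjjp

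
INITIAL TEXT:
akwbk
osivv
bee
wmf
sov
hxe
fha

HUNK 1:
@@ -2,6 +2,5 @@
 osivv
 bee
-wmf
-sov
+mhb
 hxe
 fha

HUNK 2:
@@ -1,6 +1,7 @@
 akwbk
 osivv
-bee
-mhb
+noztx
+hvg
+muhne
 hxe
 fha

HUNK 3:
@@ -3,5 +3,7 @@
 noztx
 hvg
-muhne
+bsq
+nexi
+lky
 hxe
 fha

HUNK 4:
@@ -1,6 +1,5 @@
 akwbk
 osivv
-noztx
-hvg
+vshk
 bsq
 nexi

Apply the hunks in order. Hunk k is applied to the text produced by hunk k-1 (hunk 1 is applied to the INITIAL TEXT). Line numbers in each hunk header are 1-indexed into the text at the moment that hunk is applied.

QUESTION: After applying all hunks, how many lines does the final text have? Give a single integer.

Hunk 1: at line 2 remove [wmf,sov] add [mhb] -> 6 lines: akwbk osivv bee mhb hxe fha
Hunk 2: at line 1 remove [bee,mhb] add [noztx,hvg,muhne] -> 7 lines: akwbk osivv noztx hvg muhne hxe fha
Hunk 3: at line 3 remove [muhne] add [bsq,nexi,lky] -> 9 lines: akwbk osivv noztx hvg bsq nexi lky hxe fha
Hunk 4: at line 1 remove [noztx,hvg] add [vshk] -> 8 lines: akwbk osivv vshk bsq nexi lky hxe fha
Final line count: 8

Answer: 8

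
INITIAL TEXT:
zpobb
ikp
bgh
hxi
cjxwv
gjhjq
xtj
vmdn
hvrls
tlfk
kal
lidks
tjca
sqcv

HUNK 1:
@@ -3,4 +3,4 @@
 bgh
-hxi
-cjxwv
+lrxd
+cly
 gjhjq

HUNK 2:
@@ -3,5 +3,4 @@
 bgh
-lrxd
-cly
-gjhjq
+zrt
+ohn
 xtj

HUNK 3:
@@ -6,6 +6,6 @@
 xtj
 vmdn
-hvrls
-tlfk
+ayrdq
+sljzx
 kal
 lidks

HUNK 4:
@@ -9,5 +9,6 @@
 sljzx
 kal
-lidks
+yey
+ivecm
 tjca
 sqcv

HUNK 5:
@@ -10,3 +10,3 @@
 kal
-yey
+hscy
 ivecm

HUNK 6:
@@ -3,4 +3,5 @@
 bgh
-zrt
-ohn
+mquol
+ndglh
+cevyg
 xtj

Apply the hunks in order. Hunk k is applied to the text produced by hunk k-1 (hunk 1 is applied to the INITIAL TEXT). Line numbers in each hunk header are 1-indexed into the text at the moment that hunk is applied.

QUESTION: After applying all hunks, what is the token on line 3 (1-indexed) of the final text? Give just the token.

Hunk 1: at line 3 remove [hxi,cjxwv] add [lrxd,cly] -> 14 lines: zpobb ikp bgh lrxd cly gjhjq xtj vmdn hvrls tlfk kal lidks tjca sqcv
Hunk 2: at line 3 remove [lrxd,cly,gjhjq] add [zrt,ohn] -> 13 lines: zpobb ikp bgh zrt ohn xtj vmdn hvrls tlfk kal lidks tjca sqcv
Hunk 3: at line 6 remove [hvrls,tlfk] add [ayrdq,sljzx] -> 13 lines: zpobb ikp bgh zrt ohn xtj vmdn ayrdq sljzx kal lidks tjca sqcv
Hunk 4: at line 9 remove [lidks] add [yey,ivecm] -> 14 lines: zpobb ikp bgh zrt ohn xtj vmdn ayrdq sljzx kal yey ivecm tjca sqcv
Hunk 5: at line 10 remove [yey] add [hscy] -> 14 lines: zpobb ikp bgh zrt ohn xtj vmdn ayrdq sljzx kal hscy ivecm tjca sqcv
Hunk 6: at line 3 remove [zrt,ohn] add [mquol,ndglh,cevyg] -> 15 lines: zpobb ikp bgh mquol ndglh cevyg xtj vmdn ayrdq sljzx kal hscy ivecm tjca sqcv
Final line 3: bgh

Answer: bgh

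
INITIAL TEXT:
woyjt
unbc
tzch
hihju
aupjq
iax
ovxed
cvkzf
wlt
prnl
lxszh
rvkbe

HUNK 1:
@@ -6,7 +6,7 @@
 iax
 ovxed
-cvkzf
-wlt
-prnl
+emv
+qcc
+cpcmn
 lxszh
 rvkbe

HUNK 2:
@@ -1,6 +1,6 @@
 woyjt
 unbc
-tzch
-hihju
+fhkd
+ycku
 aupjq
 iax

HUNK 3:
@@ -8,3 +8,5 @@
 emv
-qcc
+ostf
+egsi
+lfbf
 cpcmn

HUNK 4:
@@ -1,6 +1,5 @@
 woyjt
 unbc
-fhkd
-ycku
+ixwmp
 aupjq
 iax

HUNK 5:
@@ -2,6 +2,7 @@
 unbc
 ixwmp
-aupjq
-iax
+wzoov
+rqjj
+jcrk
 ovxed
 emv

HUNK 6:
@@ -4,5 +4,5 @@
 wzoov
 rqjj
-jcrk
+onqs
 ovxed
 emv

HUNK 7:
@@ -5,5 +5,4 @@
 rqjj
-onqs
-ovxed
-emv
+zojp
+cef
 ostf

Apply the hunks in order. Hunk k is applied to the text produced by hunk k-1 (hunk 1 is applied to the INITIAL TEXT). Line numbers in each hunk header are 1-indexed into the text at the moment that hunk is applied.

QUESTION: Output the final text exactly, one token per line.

Answer: woyjt
unbc
ixwmp
wzoov
rqjj
zojp
cef
ostf
egsi
lfbf
cpcmn
lxszh
rvkbe

Derivation:
Hunk 1: at line 6 remove [cvkzf,wlt,prnl] add [emv,qcc,cpcmn] -> 12 lines: woyjt unbc tzch hihju aupjq iax ovxed emv qcc cpcmn lxszh rvkbe
Hunk 2: at line 1 remove [tzch,hihju] add [fhkd,ycku] -> 12 lines: woyjt unbc fhkd ycku aupjq iax ovxed emv qcc cpcmn lxszh rvkbe
Hunk 3: at line 8 remove [qcc] add [ostf,egsi,lfbf] -> 14 lines: woyjt unbc fhkd ycku aupjq iax ovxed emv ostf egsi lfbf cpcmn lxszh rvkbe
Hunk 4: at line 1 remove [fhkd,ycku] add [ixwmp] -> 13 lines: woyjt unbc ixwmp aupjq iax ovxed emv ostf egsi lfbf cpcmn lxszh rvkbe
Hunk 5: at line 2 remove [aupjq,iax] add [wzoov,rqjj,jcrk] -> 14 lines: woyjt unbc ixwmp wzoov rqjj jcrk ovxed emv ostf egsi lfbf cpcmn lxszh rvkbe
Hunk 6: at line 4 remove [jcrk] add [onqs] -> 14 lines: woyjt unbc ixwmp wzoov rqjj onqs ovxed emv ostf egsi lfbf cpcmn lxszh rvkbe
Hunk 7: at line 5 remove [onqs,ovxed,emv] add [zojp,cef] -> 13 lines: woyjt unbc ixwmp wzoov rqjj zojp cef ostf egsi lfbf cpcmn lxszh rvkbe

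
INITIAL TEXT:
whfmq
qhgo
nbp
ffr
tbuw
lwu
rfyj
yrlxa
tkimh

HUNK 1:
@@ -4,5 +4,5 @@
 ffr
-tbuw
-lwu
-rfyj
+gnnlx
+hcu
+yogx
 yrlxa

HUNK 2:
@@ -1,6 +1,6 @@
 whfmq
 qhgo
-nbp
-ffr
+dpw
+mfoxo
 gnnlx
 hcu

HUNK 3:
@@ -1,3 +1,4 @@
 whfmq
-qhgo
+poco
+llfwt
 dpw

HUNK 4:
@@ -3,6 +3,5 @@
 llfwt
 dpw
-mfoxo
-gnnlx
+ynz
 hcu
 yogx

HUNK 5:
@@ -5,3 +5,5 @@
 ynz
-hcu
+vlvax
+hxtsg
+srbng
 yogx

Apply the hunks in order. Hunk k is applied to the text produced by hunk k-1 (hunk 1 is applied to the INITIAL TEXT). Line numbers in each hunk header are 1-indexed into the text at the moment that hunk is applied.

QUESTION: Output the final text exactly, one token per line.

Answer: whfmq
poco
llfwt
dpw
ynz
vlvax
hxtsg
srbng
yogx
yrlxa
tkimh

Derivation:
Hunk 1: at line 4 remove [tbuw,lwu,rfyj] add [gnnlx,hcu,yogx] -> 9 lines: whfmq qhgo nbp ffr gnnlx hcu yogx yrlxa tkimh
Hunk 2: at line 1 remove [nbp,ffr] add [dpw,mfoxo] -> 9 lines: whfmq qhgo dpw mfoxo gnnlx hcu yogx yrlxa tkimh
Hunk 3: at line 1 remove [qhgo] add [poco,llfwt] -> 10 lines: whfmq poco llfwt dpw mfoxo gnnlx hcu yogx yrlxa tkimh
Hunk 4: at line 3 remove [mfoxo,gnnlx] add [ynz] -> 9 lines: whfmq poco llfwt dpw ynz hcu yogx yrlxa tkimh
Hunk 5: at line 5 remove [hcu] add [vlvax,hxtsg,srbng] -> 11 lines: whfmq poco llfwt dpw ynz vlvax hxtsg srbng yogx yrlxa tkimh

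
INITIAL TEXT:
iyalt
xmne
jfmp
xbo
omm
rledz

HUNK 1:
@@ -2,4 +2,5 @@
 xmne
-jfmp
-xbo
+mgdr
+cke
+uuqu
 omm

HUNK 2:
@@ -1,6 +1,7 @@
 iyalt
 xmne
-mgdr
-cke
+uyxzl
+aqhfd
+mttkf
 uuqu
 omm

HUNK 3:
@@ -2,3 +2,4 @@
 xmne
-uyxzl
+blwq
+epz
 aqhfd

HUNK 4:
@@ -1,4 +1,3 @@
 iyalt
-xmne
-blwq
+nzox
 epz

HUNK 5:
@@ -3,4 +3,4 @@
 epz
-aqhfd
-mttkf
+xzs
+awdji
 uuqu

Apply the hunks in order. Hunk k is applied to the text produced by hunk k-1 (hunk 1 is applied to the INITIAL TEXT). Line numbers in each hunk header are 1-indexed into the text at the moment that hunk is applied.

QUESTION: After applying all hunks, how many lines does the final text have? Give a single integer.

Answer: 8

Derivation:
Hunk 1: at line 2 remove [jfmp,xbo] add [mgdr,cke,uuqu] -> 7 lines: iyalt xmne mgdr cke uuqu omm rledz
Hunk 2: at line 1 remove [mgdr,cke] add [uyxzl,aqhfd,mttkf] -> 8 lines: iyalt xmne uyxzl aqhfd mttkf uuqu omm rledz
Hunk 3: at line 2 remove [uyxzl] add [blwq,epz] -> 9 lines: iyalt xmne blwq epz aqhfd mttkf uuqu omm rledz
Hunk 4: at line 1 remove [xmne,blwq] add [nzox] -> 8 lines: iyalt nzox epz aqhfd mttkf uuqu omm rledz
Hunk 5: at line 3 remove [aqhfd,mttkf] add [xzs,awdji] -> 8 lines: iyalt nzox epz xzs awdji uuqu omm rledz
Final line count: 8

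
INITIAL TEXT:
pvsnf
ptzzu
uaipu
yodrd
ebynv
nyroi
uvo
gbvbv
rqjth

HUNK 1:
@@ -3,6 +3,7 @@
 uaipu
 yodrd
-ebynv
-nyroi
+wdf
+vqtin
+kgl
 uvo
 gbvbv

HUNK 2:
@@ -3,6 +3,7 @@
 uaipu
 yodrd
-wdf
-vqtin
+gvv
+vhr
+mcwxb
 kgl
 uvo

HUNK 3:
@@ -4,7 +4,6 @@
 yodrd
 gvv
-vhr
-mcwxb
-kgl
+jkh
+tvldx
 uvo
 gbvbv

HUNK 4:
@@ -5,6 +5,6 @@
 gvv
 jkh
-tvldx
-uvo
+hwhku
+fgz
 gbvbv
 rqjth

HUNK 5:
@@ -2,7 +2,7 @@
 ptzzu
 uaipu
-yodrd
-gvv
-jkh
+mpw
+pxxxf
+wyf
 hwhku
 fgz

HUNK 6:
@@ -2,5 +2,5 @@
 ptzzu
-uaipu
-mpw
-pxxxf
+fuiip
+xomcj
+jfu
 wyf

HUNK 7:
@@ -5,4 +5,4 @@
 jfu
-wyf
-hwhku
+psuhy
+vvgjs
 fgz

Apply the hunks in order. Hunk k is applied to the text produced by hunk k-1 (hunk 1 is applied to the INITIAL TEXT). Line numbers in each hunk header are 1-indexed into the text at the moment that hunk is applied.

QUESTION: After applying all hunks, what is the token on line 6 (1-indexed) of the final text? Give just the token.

Hunk 1: at line 3 remove [ebynv,nyroi] add [wdf,vqtin,kgl] -> 10 lines: pvsnf ptzzu uaipu yodrd wdf vqtin kgl uvo gbvbv rqjth
Hunk 2: at line 3 remove [wdf,vqtin] add [gvv,vhr,mcwxb] -> 11 lines: pvsnf ptzzu uaipu yodrd gvv vhr mcwxb kgl uvo gbvbv rqjth
Hunk 3: at line 4 remove [vhr,mcwxb,kgl] add [jkh,tvldx] -> 10 lines: pvsnf ptzzu uaipu yodrd gvv jkh tvldx uvo gbvbv rqjth
Hunk 4: at line 5 remove [tvldx,uvo] add [hwhku,fgz] -> 10 lines: pvsnf ptzzu uaipu yodrd gvv jkh hwhku fgz gbvbv rqjth
Hunk 5: at line 2 remove [yodrd,gvv,jkh] add [mpw,pxxxf,wyf] -> 10 lines: pvsnf ptzzu uaipu mpw pxxxf wyf hwhku fgz gbvbv rqjth
Hunk 6: at line 2 remove [uaipu,mpw,pxxxf] add [fuiip,xomcj,jfu] -> 10 lines: pvsnf ptzzu fuiip xomcj jfu wyf hwhku fgz gbvbv rqjth
Hunk 7: at line 5 remove [wyf,hwhku] add [psuhy,vvgjs] -> 10 lines: pvsnf ptzzu fuiip xomcj jfu psuhy vvgjs fgz gbvbv rqjth
Final line 6: psuhy

Answer: psuhy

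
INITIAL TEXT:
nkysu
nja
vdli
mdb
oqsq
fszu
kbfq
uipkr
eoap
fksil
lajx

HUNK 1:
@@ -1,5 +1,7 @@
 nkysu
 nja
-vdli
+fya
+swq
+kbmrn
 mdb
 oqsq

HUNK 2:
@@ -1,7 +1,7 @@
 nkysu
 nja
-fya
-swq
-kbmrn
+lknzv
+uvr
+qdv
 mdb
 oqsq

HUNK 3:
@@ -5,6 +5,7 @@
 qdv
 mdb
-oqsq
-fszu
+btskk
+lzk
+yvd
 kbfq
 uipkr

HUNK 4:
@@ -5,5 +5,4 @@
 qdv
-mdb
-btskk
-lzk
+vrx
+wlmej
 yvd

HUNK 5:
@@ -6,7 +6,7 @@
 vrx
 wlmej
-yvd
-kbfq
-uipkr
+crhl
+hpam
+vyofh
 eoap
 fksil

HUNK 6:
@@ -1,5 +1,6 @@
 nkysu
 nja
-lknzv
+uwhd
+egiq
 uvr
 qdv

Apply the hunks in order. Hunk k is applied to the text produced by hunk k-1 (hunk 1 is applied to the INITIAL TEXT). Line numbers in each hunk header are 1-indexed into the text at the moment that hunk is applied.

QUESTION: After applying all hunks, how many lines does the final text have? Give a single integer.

Answer: 14

Derivation:
Hunk 1: at line 1 remove [vdli] add [fya,swq,kbmrn] -> 13 lines: nkysu nja fya swq kbmrn mdb oqsq fszu kbfq uipkr eoap fksil lajx
Hunk 2: at line 1 remove [fya,swq,kbmrn] add [lknzv,uvr,qdv] -> 13 lines: nkysu nja lknzv uvr qdv mdb oqsq fszu kbfq uipkr eoap fksil lajx
Hunk 3: at line 5 remove [oqsq,fszu] add [btskk,lzk,yvd] -> 14 lines: nkysu nja lknzv uvr qdv mdb btskk lzk yvd kbfq uipkr eoap fksil lajx
Hunk 4: at line 5 remove [mdb,btskk,lzk] add [vrx,wlmej] -> 13 lines: nkysu nja lknzv uvr qdv vrx wlmej yvd kbfq uipkr eoap fksil lajx
Hunk 5: at line 6 remove [yvd,kbfq,uipkr] add [crhl,hpam,vyofh] -> 13 lines: nkysu nja lknzv uvr qdv vrx wlmej crhl hpam vyofh eoap fksil lajx
Hunk 6: at line 1 remove [lknzv] add [uwhd,egiq] -> 14 lines: nkysu nja uwhd egiq uvr qdv vrx wlmej crhl hpam vyofh eoap fksil lajx
Final line count: 14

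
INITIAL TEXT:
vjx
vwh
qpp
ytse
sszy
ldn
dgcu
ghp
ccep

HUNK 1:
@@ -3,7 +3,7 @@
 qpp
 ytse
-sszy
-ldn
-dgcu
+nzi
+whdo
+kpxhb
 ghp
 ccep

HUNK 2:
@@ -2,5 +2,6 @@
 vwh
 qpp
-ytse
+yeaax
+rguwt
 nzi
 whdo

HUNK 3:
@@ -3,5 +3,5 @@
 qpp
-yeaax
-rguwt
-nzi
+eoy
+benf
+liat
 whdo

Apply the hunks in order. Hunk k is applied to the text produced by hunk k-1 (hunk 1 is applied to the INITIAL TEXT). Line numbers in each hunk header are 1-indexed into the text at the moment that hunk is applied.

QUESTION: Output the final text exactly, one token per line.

Hunk 1: at line 3 remove [sszy,ldn,dgcu] add [nzi,whdo,kpxhb] -> 9 lines: vjx vwh qpp ytse nzi whdo kpxhb ghp ccep
Hunk 2: at line 2 remove [ytse] add [yeaax,rguwt] -> 10 lines: vjx vwh qpp yeaax rguwt nzi whdo kpxhb ghp ccep
Hunk 3: at line 3 remove [yeaax,rguwt,nzi] add [eoy,benf,liat] -> 10 lines: vjx vwh qpp eoy benf liat whdo kpxhb ghp ccep

Answer: vjx
vwh
qpp
eoy
benf
liat
whdo
kpxhb
ghp
ccep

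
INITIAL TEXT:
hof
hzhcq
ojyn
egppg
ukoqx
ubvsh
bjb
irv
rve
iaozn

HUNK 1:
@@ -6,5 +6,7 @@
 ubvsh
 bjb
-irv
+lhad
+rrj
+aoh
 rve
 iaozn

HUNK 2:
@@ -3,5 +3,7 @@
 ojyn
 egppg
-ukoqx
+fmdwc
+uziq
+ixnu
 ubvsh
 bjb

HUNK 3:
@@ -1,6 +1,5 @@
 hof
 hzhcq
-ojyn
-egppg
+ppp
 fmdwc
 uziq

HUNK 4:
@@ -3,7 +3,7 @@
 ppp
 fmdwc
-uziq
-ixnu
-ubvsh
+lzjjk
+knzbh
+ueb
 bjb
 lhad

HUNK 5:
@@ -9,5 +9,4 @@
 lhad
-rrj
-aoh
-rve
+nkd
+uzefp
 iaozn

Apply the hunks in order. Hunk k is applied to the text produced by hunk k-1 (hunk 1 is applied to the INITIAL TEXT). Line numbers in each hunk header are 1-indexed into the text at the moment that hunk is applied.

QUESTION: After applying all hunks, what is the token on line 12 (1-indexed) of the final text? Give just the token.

Answer: iaozn

Derivation:
Hunk 1: at line 6 remove [irv] add [lhad,rrj,aoh] -> 12 lines: hof hzhcq ojyn egppg ukoqx ubvsh bjb lhad rrj aoh rve iaozn
Hunk 2: at line 3 remove [ukoqx] add [fmdwc,uziq,ixnu] -> 14 lines: hof hzhcq ojyn egppg fmdwc uziq ixnu ubvsh bjb lhad rrj aoh rve iaozn
Hunk 3: at line 1 remove [ojyn,egppg] add [ppp] -> 13 lines: hof hzhcq ppp fmdwc uziq ixnu ubvsh bjb lhad rrj aoh rve iaozn
Hunk 4: at line 3 remove [uziq,ixnu,ubvsh] add [lzjjk,knzbh,ueb] -> 13 lines: hof hzhcq ppp fmdwc lzjjk knzbh ueb bjb lhad rrj aoh rve iaozn
Hunk 5: at line 9 remove [rrj,aoh,rve] add [nkd,uzefp] -> 12 lines: hof hzhcq ppp fmdwc lzjjk knzbh ueb bjb lhad nkd uzefp iaozn
Final line 12: iaozn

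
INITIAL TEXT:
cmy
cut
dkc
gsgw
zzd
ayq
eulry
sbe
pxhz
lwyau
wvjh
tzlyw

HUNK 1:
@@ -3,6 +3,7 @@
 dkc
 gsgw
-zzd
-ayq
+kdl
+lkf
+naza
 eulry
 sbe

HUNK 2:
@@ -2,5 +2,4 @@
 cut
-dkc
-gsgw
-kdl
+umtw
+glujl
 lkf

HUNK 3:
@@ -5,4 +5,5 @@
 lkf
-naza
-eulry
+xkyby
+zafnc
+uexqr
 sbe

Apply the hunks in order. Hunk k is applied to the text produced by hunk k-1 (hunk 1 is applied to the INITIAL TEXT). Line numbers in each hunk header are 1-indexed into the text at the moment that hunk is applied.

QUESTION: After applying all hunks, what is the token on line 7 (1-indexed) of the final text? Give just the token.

Hunk 1: at line 3 remove [zzd,ayq] add [kdl,lkf,naza] -> 13 lines: cmy cut dkc gsgw kdl lkf naza eulry sbe pxhz lwyau wvjh tzlyw
Hunk 2: at line 2 remove [dkc,gsgw,kdl] add [umtw,glujl] -> 12 lines: cmy cut umtw glujl lkf naza eulry sbe pxhz lwyau wvjh tzlyw
Hunk 3: at line 5 remove [naza,eulry] add [xkyby,zafnc,uexqr] -> 13 lines: cmy cut umtw glujl lkf xkyby zafnc uexqr sbe pxhz lwyau wvjh tzlyw
Final line 7: zafnc

Answer: zafnc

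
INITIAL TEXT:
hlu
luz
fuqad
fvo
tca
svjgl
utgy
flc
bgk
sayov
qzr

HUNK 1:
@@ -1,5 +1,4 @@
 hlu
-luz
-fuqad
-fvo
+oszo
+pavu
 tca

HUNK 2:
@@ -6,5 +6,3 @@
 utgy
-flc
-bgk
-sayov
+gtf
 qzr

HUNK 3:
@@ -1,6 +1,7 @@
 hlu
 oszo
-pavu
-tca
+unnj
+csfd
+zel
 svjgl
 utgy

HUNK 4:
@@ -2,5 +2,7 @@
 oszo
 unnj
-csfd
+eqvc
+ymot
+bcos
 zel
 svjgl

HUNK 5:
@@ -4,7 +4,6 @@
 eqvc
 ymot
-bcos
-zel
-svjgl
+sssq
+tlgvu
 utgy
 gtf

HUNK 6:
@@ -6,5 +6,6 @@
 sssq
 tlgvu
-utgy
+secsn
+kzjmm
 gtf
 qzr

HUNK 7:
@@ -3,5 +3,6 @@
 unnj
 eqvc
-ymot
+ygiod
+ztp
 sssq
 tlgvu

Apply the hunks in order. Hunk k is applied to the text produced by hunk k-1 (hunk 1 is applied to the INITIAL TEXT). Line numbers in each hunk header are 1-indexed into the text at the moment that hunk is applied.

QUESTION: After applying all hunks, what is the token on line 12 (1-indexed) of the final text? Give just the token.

Answer: qzr

Derivation:
Hunk 1: at line 1 remove [luz,fuqad,fvo] add [oszo,pavu] -> 10 lines: hlu oszo pavu tca svjgl utgy flc bgk sayov qzr
Hunk 2: at line 6 remove [flc,bgk,sayov] add [gtf] -> 8 lines: hlu oszo pavu tca svjgl utgy gtf qzr
Hunk 3: at line 1 remove [pavu,tca] add [unnj,csfd,zel] -> 9 lines: hlu oszo unnj csfd zel svjgl utgy gtf qzr
Hunk 4: at line 2 remove [csfd] add [eqvc,ymot,bcos] -> 11 lines: hlu oszo unnj eqvc ymot bcos zel svjgl utgy gtf qzr
Hunk 5: at line 4 remove [bcos,zel,svjgl] add [sssq,tlgvu] -> 10 lines: hlu oszo unnj eqvc ymot sssq tlgvu utgy gtf qzr
Hunk 6: at line 6 remove [utgy] add [secsn,kzjmm] -> 11 lines: hlu oszo unnj eqvc ymot sssq tlgvu secsn kzjmm gtf qzr
Hunk 7: at line 3 remove [ymot] add [ygiod,ztp] -> 12 lines: hlu oszo unnj eqvc ygiod ztp sssq tlgvu secsn kzjmm gtf qzr
Final line 12: qzr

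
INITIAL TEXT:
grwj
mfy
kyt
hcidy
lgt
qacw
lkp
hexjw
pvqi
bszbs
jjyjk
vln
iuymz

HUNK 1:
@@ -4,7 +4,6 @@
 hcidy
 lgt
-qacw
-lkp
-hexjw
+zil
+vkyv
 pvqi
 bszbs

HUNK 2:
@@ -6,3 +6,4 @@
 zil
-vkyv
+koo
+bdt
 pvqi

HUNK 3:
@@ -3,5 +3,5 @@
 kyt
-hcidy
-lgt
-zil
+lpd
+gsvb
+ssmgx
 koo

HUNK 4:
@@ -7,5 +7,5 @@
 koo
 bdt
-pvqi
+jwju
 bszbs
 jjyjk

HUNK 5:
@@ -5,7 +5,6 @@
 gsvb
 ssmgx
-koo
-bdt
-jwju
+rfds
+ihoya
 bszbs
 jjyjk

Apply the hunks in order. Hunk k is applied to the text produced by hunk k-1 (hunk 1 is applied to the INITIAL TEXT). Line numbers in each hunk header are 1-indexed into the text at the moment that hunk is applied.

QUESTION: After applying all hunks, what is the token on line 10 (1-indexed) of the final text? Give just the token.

Hunk 1: at line 4 remove [qacw,lkp,hexjw] add [zil,vkyv] -> 12 lines: grwj mfy kyt hcidy lgt zil vkyv pvqi bszbs jjyjk vln iuymz
Hunk 2: at line 6 remove [vkyv] add [koo,bdt] -> 13 lines: grwj mfy kyt hcidy lgt zil koo bdt pvqi bszbs jjyjk vln iuymz
Hunk 3: at line 3 remove [hcidy,lgt,zil] add [lpd,gsvb,ssmgx] -> 13 lines: grwj mfy kyt lpd gsvb ssmgx koo bdt pvqi bszbs jjyjk vln iuymz
Hunk 4: at line 7 remove [pvqi] add [jwju] -> 13 lines: grwj mfy kyt lpd gsvb ssmgx koo bdt jwju bszbs jjyjk vln iuymz
Hunk 5: at line 5 remove [koo,bdt,jwju] add [rfds,ihoya] -> 12 lines: grwj mfy kyt lpd gsvb ssmgx rfds ihoya bszbs jjyjk vln iuymz
Final line 10: jjyjk

Answer: jjyjk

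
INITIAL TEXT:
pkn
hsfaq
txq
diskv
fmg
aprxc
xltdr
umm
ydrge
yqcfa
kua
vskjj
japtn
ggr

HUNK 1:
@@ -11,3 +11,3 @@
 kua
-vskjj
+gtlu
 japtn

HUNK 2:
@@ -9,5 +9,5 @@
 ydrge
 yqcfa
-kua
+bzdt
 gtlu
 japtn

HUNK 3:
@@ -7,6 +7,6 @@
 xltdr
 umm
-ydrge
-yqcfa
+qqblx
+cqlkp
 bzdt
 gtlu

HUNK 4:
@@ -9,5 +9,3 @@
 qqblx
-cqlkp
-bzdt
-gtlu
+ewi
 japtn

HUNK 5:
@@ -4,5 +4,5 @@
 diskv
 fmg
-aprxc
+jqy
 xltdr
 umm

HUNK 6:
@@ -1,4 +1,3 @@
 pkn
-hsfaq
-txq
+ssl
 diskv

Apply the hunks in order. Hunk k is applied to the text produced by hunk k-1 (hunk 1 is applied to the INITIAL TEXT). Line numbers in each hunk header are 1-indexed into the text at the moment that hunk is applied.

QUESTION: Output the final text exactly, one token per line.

Hunk 1: at line 11 remove [vskjj] add [gtlu] -> 14 lines: pkn hsfaq txq diskv fmg aprxc xltdr umm ydrge yqcfa kua gtlu japtn ggr
Hunk 2: at line 9 remove [kua] add [bzdt] -> 14 lines: pkn hsfaq txq diskv fmg aprxc xltdr umm ydrge yqcfa bzdt gtlu japtn ggr
Hunk 3: at line 7 remove [ydrge,yqcfa] add [qqblx,cqlkp] -> 14 lines: pkn hsfaq txq diskv fmg aprxc xltdr umm qqblx cqlkp bzdt gtlu japtn ggr
Hunk 4: at line 9 remove [cqlkp,bzdt,gtlu] add [ewi] -> 12 lines: pkn hsfaq txq diskv fmg aprxc xltdr umm qqblx ewi japtn ggr
Hunk 5: at line 4 remove [aprxc] add [jqy] -> 12 lines: pkn hsfaq txq diskv fmg jqy xltdr umm qqblx ewi japtn ggr
Hunk 6: at line 1 remove [hsfaq,txq] add [ssl] -> 11 lines: pkn ssl diskv fmg jqy xltdr umm qqblx ewi japtn ggr

Answer: pkn
ssl
diskv
fmg
jqy
xltdr
umm
qqblx
ewi
japtn
ggr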